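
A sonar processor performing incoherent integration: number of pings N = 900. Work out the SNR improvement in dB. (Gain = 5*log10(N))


Gain = 5*log10(900) = 14.77

14.77 dB


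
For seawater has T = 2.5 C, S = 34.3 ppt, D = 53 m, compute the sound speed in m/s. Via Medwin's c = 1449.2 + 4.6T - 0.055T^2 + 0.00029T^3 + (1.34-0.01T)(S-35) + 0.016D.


1460.29 m/s


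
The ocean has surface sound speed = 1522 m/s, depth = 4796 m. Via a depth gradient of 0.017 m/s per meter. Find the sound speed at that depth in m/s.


1603.532 m/s


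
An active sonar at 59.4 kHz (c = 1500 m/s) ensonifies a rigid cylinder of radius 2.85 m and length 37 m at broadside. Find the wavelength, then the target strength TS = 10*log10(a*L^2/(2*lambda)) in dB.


Step 1: lambda = c/f = 1500/59400 = 0.02525 m
Step 2: TS = 10*log10(a*L^2/(2*lambda)) = 10*log10(2.85*37^2/(2*0.02525)) = 48.88

48.88 dB


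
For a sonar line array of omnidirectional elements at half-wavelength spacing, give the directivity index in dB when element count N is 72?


DI = 10*log10(72) = 18.57

18.57 dB


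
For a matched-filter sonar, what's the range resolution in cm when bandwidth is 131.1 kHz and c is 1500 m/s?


dR = c/(2*BW) = 1500 / (2 * 131.1e3) = 0.0057 m = 0.57 cm

0.57 cm


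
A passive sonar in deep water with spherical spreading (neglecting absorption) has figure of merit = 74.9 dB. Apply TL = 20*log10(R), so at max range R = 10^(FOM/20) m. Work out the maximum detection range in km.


At max range FOM = TL, so 20*log10(R) = 74.9
R = 10^(74.9/20) = 5559.04 m = 5.56 km

5.56 km


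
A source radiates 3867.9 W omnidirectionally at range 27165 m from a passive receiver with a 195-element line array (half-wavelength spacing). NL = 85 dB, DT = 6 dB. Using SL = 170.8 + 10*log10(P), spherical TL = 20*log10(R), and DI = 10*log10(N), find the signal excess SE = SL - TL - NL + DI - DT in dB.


49.89 dB


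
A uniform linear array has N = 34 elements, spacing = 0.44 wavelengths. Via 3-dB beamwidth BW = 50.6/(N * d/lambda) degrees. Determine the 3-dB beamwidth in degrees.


BW = 50.6 / (34 * 0.44) = 50.6 / 14.96 = 3.38

3.38 deg


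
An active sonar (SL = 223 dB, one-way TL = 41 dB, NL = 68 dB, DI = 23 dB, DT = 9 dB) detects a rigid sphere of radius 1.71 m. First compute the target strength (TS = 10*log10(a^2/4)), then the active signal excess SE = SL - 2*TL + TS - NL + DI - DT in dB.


Step 1: TS = 10*log10(1.71^2/4) = -1.36 dB
Step 2: SE = SL - 2*TL + TS - NL + DI - DT = 223 - 2*41 + (-1.36) - 68 + 23 - 9 = 85.64

85.64 dB


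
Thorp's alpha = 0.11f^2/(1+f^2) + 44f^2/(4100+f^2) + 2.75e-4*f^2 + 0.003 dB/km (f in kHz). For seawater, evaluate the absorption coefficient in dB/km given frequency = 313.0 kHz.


69.287 dB/km


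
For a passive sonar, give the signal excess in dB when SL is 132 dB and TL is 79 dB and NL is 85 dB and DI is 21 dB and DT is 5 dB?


SE = SL - TL - NL + DI - DT = 132 - 79 - 85 + 21 - 5 = -16

-16 dB


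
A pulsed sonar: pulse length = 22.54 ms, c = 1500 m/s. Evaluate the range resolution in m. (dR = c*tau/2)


dR = c*tau/2 = 1500 * 22.54e-3 / 2 = 16.905

16.905 m


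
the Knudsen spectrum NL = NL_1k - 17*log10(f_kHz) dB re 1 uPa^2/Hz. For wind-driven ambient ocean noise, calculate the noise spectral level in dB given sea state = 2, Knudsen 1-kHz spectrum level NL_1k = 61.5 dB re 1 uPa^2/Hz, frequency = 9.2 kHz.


45.12 dB


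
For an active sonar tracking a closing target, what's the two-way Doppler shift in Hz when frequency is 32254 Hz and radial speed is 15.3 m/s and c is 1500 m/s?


fd = 2*f*v/c = 2 * 32254 * 15.3 / 1500 = 657.98

657.98 Hz


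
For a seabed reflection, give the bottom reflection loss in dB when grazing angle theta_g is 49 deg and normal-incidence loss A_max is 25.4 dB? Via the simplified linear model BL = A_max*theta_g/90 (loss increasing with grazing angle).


BL = A_max * theta_g / 90 = 25.4 * 49 / 90 = 13.83

13.83 dB


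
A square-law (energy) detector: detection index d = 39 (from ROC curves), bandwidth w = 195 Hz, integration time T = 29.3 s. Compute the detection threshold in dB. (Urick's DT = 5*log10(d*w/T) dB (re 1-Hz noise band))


DT = 5*log10(d*w/T) = 5*log10(39 * 195 / 29.3) = 5*log10(259.56) = 12.07

12.07 dB


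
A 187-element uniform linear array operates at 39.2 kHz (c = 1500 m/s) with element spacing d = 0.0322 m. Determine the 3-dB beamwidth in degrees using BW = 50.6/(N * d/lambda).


Step 1: lambda = 1500/39200 = 0.03827 m
Step 2: d/lambda = 0.0322/0.03827 = 0.8414
Step 3: BW = 50.6/(N * d/lambda) = 50.6/(187 * 0.8414) = 0.32

0.32 deg


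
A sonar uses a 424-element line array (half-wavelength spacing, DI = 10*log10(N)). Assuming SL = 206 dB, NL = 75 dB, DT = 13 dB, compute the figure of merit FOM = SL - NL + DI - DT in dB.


Step 1: DI = 10*log10(424) = 26.27 dB
Step 2: FOM = SL - NL + DI - DT = 206 - 75 + 26.27 - 13 = 144.27

144.27 dB


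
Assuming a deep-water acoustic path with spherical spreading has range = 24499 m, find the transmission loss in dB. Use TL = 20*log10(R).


TL = 20*log10(24499) = 87.78

87.78 dB


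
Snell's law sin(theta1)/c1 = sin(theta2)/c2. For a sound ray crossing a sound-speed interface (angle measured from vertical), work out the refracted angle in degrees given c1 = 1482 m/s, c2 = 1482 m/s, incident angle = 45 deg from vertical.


45.0 deg


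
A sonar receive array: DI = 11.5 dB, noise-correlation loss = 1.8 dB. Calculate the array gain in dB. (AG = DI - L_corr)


9.7 dB


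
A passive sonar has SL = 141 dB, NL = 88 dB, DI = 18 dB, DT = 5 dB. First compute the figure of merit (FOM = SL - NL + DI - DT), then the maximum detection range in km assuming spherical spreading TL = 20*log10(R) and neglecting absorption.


Step 1: FOM = SL - NL + DI - DT = 141 - 88 + 18 - 5 = 66 dB
Step 2: at max range FOM = TL = 20*log10(R), so R = 10^(66/20) = 1995.26 m = 2.0 km

2.0 km


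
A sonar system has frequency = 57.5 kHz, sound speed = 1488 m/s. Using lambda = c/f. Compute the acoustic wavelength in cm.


lambda = c/f = 1488 / 57500 = 0.0259 m = 2.59 cm

2.59 cm


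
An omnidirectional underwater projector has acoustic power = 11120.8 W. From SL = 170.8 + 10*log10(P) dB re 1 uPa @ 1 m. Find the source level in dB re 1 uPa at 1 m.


SL = 170.8 + 10*log10(11120.8) = 170.8 + 40.46 = 211.26

211.26 dB


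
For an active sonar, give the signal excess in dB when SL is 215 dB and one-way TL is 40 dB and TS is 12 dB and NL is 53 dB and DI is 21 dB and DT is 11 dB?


SE = SL - 2*TL + TS - NL + DI - DT = 215 - 2*40 + (12) - 53 + 21 - 11 = 104

104 dB


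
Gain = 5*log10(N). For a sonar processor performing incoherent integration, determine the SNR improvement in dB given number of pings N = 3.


Gain = 5*log10(3) = 2.39

2.39 dB


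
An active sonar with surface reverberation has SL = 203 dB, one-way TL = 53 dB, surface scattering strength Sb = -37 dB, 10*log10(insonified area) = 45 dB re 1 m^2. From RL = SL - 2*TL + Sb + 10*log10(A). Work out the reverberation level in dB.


105 dB


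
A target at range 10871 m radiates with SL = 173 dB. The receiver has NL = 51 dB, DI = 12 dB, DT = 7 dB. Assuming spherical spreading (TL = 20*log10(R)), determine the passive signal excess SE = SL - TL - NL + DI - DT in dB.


Step 1: TL = 20*log10(10871) = 80.73 dB
Step 2: SE = 173 - 80.73 - 51 + 12 - 7 = 46.27

46.27 dB


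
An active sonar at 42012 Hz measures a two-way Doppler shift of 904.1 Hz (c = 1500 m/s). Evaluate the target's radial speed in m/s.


16.14 m/s


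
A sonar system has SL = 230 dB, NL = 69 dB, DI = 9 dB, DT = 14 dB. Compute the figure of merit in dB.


FOM = SL - NL + DI - DT = 230 - 69 + 9 - 14 = 156

156 dB


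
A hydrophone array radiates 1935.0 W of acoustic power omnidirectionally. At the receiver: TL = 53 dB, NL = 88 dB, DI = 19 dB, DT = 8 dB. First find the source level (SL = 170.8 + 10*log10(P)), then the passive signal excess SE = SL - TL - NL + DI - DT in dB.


Step 1: SL = 170.8 + 10*log10(1935.0) = 203.67 dB
Step 2: SE = SL - TL - NL + DI - DT = 203.67 - 53 - 88 + 19 - 8 = 73.67

73.67 dB


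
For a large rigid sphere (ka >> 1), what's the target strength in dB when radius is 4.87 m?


TS = 10*log10(4.87^2 / 4) = 10*log10(5.929225) = 7.73

7.73 dB


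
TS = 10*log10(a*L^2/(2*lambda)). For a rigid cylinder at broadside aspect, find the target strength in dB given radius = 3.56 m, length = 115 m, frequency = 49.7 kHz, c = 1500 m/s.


lambda = 1500/49700 = 0.03018 m
TS = 10*log10(3.56*115^2/(2*0.03018)) = 58.92

58.92 dB


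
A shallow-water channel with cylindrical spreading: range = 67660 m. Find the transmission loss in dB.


TL = 10*log10(67660) = 48.3

48.3 dB


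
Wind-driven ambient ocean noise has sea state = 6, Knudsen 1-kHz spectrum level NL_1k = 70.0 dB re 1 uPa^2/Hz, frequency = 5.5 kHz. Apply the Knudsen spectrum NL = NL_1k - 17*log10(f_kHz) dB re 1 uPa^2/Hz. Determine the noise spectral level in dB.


57.41 dB


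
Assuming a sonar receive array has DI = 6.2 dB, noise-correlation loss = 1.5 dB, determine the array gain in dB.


AG = DI - L_corr = 6.2 - 1.5 = 4.7

4.7 dB


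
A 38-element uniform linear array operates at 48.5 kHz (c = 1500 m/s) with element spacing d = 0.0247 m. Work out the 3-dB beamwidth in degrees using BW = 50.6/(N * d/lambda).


Step 1: lambda = 1500/48500 = 0.03093 m
Step 2: d/lambda = 0.0247/0.03093 = 0.7986
Step 3: BW = 50.6/(N * d/lambda) = 50.6/(38 * 0.7986) = 1.67

1.67 deg


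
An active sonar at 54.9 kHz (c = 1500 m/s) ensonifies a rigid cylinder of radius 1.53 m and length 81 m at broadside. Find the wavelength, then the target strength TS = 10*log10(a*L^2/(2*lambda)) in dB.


Step 1: lambda = c/f = 1500/54900 = 0.02732 m
Step 2: TS = 10*log10(a*L^2/(2*lambda)) = 10*log10(1.53*81^2/(2*0.02732)) = 52.64

52.64 dB


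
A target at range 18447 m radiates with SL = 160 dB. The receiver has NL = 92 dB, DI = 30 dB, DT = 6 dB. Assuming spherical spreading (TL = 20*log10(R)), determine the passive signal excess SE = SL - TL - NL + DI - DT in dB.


6.68 dB


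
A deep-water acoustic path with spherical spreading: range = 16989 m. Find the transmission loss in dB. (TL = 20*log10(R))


84.6 dB


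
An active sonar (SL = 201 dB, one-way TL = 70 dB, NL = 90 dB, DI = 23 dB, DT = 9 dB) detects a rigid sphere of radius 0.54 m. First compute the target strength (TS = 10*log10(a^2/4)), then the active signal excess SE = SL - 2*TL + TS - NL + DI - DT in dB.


Step 1: TS = 10*log10(0.54^2/4) = -11.37 dB
Step 2: SE = SL - 2*TL + TS - NL + DI - DT = 201 - 2*70 + (-11.37) - 90 + 23 - 9 = -26.37

-26.37 dB


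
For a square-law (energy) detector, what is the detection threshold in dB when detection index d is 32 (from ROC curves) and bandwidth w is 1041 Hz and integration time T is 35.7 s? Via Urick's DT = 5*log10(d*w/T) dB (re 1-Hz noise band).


DT = 5*log10(d*w/T) = 5*log10(32 * 1041 / 35.7) = 5*log10(933.11) = 14.85

14.85 dB


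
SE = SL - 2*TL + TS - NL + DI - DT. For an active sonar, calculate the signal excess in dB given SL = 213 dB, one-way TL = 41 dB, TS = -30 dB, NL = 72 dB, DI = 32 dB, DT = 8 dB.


SE = SL - 2*TL + TS - NL + DI - DT = 213 - 2*41 + (-30) - 72 + 32 - 8 = 53

53 dB


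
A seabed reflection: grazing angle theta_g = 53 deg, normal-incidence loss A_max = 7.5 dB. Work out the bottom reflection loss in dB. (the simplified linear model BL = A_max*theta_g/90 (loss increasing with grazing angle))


BL = A_max * theta_g / 90 = 7.5 * 53 / 90 = 4.42

4.42 dB


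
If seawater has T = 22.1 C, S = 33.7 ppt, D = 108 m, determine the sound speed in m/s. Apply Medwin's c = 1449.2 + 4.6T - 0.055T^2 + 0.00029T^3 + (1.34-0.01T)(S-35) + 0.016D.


1527.4 m/s


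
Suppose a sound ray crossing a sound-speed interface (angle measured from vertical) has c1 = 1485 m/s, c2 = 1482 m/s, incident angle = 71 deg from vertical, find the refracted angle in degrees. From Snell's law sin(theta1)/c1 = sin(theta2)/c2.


sin(theta2) = (c2/c1)*sin(theta1) = (1482/1485)*sin(71 deg) = 0.94361
theta2 = arcsin(0.94361) = 70.67

70.67 deg


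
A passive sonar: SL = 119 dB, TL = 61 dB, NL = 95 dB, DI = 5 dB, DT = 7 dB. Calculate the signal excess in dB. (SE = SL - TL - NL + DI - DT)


-39 dB


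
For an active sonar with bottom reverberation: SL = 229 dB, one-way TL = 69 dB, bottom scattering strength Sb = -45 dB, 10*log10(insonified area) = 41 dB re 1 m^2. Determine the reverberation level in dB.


RL = SL - 2*TL + Sb + 10*log10(A) = 229 - 2*69 + (-45) + 41 = 87

87 dB


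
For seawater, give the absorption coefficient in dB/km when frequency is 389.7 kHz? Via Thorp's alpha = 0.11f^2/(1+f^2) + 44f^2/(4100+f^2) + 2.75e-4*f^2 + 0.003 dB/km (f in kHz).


f^2 = 151866.09
alpha = 0.11*151866.09/(1+151866.09) + 44*151866.09/(4100+151866.09) + 2.75e-4*151866.09 + 0.003 = 84.72

84.72 dB/km


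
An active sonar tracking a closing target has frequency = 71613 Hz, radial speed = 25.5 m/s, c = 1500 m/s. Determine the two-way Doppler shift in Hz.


fd = 2*f*v/c = 2 * 71613 * 25.5 / 1500 = 2434.84

2434.84 Hz


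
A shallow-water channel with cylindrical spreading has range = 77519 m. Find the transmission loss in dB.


TL = 10*log10(77519) = 48.89

48.89 dB


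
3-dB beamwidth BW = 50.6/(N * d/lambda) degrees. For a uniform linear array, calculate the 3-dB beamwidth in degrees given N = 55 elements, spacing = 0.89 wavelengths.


BW = 50.6 / (55 * 0.89) = 50.6 / 48.95 = 1.03

1.03 deg


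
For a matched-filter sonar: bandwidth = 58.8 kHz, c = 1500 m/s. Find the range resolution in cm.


dR = c/(2*BW) = 1500 / (2 * 58.8e3) = 0.0128 m = 1.28 cm

1.28 cm


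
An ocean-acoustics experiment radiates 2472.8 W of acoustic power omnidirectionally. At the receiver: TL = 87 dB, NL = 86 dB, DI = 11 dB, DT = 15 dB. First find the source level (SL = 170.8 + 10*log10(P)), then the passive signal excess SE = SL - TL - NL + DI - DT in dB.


Step 1: SL = 170.8 + 10*log10(2472.8) = 204.73 dB
Step 2: SE = SL - TL - NL + DI - DT = 204.73 - 87 - 86 + 11 - 15 = 27.73

27.73 dB


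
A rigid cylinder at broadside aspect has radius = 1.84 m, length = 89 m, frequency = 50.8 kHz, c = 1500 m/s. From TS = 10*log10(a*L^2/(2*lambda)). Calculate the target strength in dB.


53.92 dB


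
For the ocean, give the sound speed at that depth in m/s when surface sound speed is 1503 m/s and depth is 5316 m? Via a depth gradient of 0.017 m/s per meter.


c = 1503 + 0.017 * 5316 = 1593.372

1593.372 m/s


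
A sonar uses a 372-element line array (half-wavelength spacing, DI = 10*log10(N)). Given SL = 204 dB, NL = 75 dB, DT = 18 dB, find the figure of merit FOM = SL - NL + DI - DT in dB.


136.71 dB


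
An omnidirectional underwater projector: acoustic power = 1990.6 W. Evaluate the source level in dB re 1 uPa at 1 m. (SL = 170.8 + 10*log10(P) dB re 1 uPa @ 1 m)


203.79 dB


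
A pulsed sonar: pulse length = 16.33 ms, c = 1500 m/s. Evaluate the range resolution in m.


dR = c*tau/2 = 1500 * 16.33e-3 / 2 = 12.2475

12.2475 m


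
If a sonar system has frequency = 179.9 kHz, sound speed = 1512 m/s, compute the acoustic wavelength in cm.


0.84 cm


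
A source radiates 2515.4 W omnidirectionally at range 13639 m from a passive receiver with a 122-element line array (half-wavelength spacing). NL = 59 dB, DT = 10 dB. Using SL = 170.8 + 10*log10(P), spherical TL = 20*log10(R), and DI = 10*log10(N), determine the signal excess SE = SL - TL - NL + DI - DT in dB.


73.97 dB


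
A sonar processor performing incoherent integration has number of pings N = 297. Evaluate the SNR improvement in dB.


12.36 dB


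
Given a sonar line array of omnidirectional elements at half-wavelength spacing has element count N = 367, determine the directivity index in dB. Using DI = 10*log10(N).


25.65 dB


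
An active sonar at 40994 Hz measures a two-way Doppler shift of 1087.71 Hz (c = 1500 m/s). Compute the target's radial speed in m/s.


From fd = 2*f*v/c, v = c*fd/(2*f) = 1500 * 1087.71 / (2*40994) = 19.9

19.9 m/s


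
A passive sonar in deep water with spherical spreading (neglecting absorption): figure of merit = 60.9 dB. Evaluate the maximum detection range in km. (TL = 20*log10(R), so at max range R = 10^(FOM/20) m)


At max range FOM = TL, so 20*log10(R) = 60.9
R = 10^(60.9/20) = 1109.17 m = 1.11 km

1.11 km


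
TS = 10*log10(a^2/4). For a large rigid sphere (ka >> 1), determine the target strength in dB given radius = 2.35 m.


TS = 10*log10(2.35^2 / 4) = 10*log10(1.380625) = 1.4

1.4 dB


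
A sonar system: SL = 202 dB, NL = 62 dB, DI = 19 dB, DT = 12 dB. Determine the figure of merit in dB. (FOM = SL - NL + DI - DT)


147 dB


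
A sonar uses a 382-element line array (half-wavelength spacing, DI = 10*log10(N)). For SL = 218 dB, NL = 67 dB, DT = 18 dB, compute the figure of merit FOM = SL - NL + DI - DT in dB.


Step 1: DI = 10*log10(382) = 25.82 dB
Step 2: FOM = SL - NL + DI - DT = 218 - 67 + 25.82 - 18 = 158.82

158.82 dB


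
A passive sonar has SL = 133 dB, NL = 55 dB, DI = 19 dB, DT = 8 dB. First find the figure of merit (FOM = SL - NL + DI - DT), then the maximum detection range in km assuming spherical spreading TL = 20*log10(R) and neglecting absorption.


Step 1: FOM = SL - NL + DI - DT = 133 - 55 + 19 - 8 = 89 dB
Step 2: at max range FOM = TL = 20*log10(R), so R = 10^(89/20) = 28183.83 m = 28.18 km

28.18 km


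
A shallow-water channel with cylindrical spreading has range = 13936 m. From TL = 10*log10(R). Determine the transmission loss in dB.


TL = 10*log10(13936) = 41.44

41.44 dB


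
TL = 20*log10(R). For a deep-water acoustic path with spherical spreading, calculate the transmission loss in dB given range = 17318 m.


TL = 20*log10(17318) = 84.77

84.77 dB


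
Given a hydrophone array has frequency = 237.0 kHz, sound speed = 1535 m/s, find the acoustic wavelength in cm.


lambda = c/f = 1535 / 237000 = 0.0065 m = 0.65 cm

0.65 cm


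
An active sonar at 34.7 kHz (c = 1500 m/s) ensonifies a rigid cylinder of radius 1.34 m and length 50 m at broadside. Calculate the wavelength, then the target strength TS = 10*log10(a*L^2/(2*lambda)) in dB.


Step 1: lambda = c/f = 1500/34700 = 0.04323 m
Step 2: TS = 10*log10(a*L^2/(2*lambda)) = 10*log10(1.34*50^2/(2*0.04323)) = 45.88

45.88 dB


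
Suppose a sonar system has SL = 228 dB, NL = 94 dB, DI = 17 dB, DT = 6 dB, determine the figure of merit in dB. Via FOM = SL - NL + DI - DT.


FOM = SL - NL + DI - DT = 228 - 94 + 17 - 6 = 145

145 dB


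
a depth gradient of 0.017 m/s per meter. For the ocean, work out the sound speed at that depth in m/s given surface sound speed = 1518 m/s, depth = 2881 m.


c = 1518 + 0.017 * 2881 = 1566.977

1566.977 m/s


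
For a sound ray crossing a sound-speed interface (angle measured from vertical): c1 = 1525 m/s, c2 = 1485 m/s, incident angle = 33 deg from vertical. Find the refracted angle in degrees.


sin(theta2) = (c2/c1)*sin(theta1) = (1485/1525)*sin(33 deg) = 0.53035
theta2 = arcsin(0.53035) = 32.03

32.03 deg


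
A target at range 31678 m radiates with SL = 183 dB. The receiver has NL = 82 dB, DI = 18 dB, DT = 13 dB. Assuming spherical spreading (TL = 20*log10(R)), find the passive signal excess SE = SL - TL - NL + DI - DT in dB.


15.98 dB


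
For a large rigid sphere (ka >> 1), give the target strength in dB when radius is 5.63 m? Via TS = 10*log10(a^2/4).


TS = 10*log10(5.63^2 / 4) = 10*log10(7.924225) = 8.99

8.99 dB


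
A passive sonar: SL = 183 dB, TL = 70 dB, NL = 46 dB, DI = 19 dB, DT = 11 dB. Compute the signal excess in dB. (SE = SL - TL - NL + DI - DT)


SE = SL - TL - NL + DI - DT = 183 - 70 - 46 + 19 - 11 = 75

75 dB


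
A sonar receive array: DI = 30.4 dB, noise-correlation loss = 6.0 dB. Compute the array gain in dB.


AG = DI - L_corr = 30.4 - 6.0 = 24.4

24.4 dB


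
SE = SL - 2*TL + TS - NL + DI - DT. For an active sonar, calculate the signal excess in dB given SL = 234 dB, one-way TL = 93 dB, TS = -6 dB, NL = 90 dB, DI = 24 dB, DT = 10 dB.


SE = SL - 2*TL + TS - NL + DI - DT = 234 - 2*93 + (-6) - 90 + 24 - 10 = -34

-34 dB


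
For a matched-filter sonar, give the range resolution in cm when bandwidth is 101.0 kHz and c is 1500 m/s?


dR = c/(2*BW) = 1500 / (2 * 101.0e3) = 0.0074 m = 0.74 cm

0.74 cm


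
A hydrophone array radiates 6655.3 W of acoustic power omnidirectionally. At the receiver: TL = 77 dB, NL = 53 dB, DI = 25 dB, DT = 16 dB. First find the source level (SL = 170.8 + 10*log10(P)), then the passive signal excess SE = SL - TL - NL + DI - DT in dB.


Step 1: SL = 170.8 + 10*log10(6655.3) = 209.03 dB
Step 2: SE = SL - TL - NL + DI - DT = 209.03 - 77 - 53 + 25 - 16 = 88.03

88.03 dB


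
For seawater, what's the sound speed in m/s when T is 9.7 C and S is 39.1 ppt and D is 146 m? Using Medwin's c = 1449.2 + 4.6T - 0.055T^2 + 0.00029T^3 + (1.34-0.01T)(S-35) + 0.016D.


c = 1449.2 + 4.6*9.7 - 0.055*9.7^2 + 0.00029*9.7^3 + (1.34 - 0.01*9.7)*(39.1 - 35) + 0.016*146 = 1496.34

1496.34 m/s


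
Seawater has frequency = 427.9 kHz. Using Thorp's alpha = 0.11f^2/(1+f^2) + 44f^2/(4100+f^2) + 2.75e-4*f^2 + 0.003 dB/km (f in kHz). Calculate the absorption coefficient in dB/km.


f^2 = 183098.41
alpha = 0.11*183098.41/(1+183098.41) + 44*183098.41/(4100+183098.41) + 2.75e-4*183098.41 + 0.003 = 93.501

93.501 dB/km


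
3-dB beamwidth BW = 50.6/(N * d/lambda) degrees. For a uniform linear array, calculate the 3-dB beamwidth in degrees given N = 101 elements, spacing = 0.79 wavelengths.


BW = 50.6 / (101 * 0.79) = 50.6 / 79.79 = 0.63

0.63 deg


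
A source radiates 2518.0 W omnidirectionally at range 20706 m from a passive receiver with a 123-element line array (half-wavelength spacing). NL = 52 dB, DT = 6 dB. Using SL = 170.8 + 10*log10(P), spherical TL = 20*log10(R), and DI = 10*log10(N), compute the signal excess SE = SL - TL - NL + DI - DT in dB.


81.39 dB


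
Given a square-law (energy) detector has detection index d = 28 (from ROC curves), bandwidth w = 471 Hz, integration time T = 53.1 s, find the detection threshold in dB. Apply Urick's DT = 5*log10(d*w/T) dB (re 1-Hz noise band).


DT = 5*log10(d*w/T) = 5*log10(28 * 471 / 53.1) = 5*log10(248.36) = 11.98

11.98 dB


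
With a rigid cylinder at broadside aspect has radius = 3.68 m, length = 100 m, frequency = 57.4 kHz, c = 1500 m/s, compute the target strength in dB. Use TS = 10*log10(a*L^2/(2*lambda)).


lambda = 1500/57400 = 0.02613 m
TS = 10*log10(3.68*100^2/(2*0.02613)) = 58.48

58.48 dB


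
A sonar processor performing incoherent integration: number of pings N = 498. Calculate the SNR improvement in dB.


Gain = 5*log10(498) = 13.49

13.49 dB


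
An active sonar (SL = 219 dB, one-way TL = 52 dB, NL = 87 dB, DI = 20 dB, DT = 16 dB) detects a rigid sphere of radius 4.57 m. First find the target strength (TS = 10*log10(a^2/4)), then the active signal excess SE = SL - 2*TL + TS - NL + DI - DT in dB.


Step 1: TS = 10*log10(4.57^2/4) = 7.18 dB
Step 2: SE = SL - 2*TL + TS - NL + DI - DT = 219 - 2*52 + (7.18) - 87 + 20 - 16 = 39.18

39.18 dB


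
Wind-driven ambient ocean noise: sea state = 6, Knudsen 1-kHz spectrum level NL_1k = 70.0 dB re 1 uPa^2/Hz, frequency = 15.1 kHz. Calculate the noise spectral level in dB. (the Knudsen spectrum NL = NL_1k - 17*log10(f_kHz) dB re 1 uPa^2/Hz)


NL = NL_1k - 17*log10(f_kHz) = 70.0 - 17*log10(15.1) = 70.0 - (20.04) = 49.96

49.96 dB


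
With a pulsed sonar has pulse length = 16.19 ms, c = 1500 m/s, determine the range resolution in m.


dR = c*tau/2 = 1500 * 16.19e-3 / 2 = 12.1425

12.1425 m


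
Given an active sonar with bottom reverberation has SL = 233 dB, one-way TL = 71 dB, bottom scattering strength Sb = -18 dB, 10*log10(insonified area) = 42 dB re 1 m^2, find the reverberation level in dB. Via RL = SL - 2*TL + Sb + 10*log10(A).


RL = SL - 2*TL + Sb + 10*log10(A) = 233 - 2*71 + (-18) + 42 = 115

115 dB


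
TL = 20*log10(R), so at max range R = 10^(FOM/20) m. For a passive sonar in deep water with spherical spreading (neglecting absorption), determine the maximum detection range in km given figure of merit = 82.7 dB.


At max range FOM = TL, so 20*log10(R) = 82.7
R = 10^(82.7/20) = 13645.83 m = 13.65 km

13.65 km


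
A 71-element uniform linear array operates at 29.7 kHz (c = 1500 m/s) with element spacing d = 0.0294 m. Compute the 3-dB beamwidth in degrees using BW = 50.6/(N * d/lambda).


Step 1: lambda = 1500/29700 = 0.05051 m
Step 2: d/lambda = 0.0294/0.05051 = 0.5821
Step 3: BW = 50.6/(N * d/lambda) = 50.6/(71 * 0.5821) = 1.22

1.22 deg


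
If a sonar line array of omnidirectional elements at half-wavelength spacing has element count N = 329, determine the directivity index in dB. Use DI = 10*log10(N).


25.17 dB


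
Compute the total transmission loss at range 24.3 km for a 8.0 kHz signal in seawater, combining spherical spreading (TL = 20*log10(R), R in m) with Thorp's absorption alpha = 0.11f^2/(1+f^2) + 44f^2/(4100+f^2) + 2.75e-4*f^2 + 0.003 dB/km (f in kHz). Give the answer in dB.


Step 1 (Thorp): alpha = 0.11*64.0/(1+64.0) + 44*64.0/(4100+64.0) + 2.75e-4*64.0 + 0.003 = 0.8052 dB/km
Step 2: TL_spread = 20*log10(24300) = 87.71 dB
Step 3: TL_abs = alpha*R = 0.8052 * 24.3 = 19.57 dB
Step 4: TL_total = 87.71 + 19.57 = 107.28

107.28 dB


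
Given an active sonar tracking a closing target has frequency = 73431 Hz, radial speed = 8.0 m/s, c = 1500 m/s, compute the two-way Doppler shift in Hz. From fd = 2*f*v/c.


fd = 2*f*v/c = 2 * 73431 * 8.0 / 1500 = 783.26

783.26 Hz


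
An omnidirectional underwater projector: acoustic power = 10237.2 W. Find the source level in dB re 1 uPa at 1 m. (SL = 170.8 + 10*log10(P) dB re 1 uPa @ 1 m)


210.9 dB


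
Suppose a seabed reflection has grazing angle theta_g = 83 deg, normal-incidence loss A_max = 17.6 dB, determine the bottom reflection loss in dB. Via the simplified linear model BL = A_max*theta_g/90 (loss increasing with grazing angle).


16.23 dB


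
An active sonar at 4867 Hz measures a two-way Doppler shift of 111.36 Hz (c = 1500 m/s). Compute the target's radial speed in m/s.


From fd = 2*f*v/c, v = c*fd/(2*f) = 1500 * 111.36 / (2*4867) = 17.16

17.16 m/s


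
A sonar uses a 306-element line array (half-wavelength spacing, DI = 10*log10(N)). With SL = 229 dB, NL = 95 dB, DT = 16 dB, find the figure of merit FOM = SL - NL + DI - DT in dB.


142.86 dB


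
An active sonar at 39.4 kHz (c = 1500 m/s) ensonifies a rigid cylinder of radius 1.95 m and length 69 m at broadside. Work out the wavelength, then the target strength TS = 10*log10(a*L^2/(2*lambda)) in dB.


Step 1: lambda = c/f = 1500/39400 = 0.03807 m
Step 2: TS = 10*log10(a*L^2/(2*lambda)) = 10*log10(1.95*69^2/(2*0.03807)) = 50.86

50.86 dB


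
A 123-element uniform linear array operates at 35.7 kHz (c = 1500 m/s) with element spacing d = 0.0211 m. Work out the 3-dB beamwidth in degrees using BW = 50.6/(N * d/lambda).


Step 1: lambda = 1500/35700 = 0.04202 m
Step 2: d/lambda = 0.0211/0.04202 = 0.5021
Step 3: BW = 50.6/(N * d/lambda) = 50.6/(123 * 0.5021) = 0.82

0.82 deg


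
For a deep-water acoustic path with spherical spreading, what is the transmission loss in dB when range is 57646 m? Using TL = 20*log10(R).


95.22 dB


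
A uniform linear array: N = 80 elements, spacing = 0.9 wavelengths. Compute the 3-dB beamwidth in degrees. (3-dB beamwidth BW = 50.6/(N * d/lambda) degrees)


BW = 50.6 / (80 * 0.9) = 50.6 / 72.0 = 0.7

0.7 deg


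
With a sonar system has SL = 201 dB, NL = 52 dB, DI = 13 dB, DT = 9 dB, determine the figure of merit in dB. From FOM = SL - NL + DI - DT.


FOM = SL - NL + DI - DT = 201 - 52 + 13 - 9 = 153

153 dB


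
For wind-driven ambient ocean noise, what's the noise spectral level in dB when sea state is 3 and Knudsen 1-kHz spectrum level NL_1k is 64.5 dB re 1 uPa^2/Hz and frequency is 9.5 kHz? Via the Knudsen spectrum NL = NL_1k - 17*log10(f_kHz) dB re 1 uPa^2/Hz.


NL = NL_1k - 17*log10(f_kHz) = 64.5 - 17*log10(9.5) = 64.5 - (16.62) = 47.88

47.88 dB


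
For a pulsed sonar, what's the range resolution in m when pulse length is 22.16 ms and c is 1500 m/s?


dR = c*tau/2 = 1500 * 22.16e-3 / 2 = 16.62

16.62 m


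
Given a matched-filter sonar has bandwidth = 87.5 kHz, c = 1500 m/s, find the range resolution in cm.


dR = c/(2*BW) = 1500 / (2 * 87.5e3) = 0.0086 m = 0.86 cm

0.86 cm


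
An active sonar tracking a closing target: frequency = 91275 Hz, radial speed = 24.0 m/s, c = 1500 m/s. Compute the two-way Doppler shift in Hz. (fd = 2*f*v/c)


fd = 2*f*v/c = 2 * 91275 * 24.0 / 1500 = 2920.8

2920.8 Hz


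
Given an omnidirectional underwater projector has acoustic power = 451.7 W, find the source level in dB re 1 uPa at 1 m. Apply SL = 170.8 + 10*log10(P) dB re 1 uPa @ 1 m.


SL = 170.8 + 10*log10(451.7) = 170.8 + 26.55 = 197.35

197.35 dB


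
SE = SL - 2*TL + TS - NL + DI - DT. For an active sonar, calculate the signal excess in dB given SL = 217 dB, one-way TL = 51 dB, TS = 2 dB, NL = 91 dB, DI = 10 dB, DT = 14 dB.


SE = SL - 2*TL + TS - NL + DI - DT = 217 - 2*51 + (2) - 91 + 10 - 14 = 22

22 dB


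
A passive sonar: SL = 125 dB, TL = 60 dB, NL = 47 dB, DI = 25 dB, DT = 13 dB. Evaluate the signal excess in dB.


30 dB


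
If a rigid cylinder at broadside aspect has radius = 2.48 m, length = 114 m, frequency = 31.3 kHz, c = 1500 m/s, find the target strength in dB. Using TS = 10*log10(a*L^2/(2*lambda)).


lambda = 1500/31300 = 0.04792 m
TS = 10*log10(2.48*114^2/(2*0.04792)) = 55.27

55.27 dB


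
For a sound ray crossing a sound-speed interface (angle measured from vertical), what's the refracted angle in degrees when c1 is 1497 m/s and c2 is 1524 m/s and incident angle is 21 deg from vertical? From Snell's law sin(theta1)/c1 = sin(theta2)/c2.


21.4 deg


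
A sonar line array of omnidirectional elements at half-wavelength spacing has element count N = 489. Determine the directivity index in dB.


DI = 10*log10(489) = 26.89

26.89 dB


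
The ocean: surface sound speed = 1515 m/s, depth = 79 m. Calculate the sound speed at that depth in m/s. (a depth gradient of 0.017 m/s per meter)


c = 1515 + 0.017 * 79 = 1516.343

1516.343 m/s


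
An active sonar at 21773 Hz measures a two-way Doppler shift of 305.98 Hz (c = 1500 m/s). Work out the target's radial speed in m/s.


10.54 m/s


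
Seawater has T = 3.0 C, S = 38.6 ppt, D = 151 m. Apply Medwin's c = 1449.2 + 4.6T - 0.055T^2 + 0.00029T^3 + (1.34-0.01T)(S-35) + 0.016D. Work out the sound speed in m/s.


c = 1449.2 + 4.6*3.0 - 0.055*3.0^2 + 0.00029*3.0^3 + (1.34 - 0.01*3.0)*(38.6 - 35) + 0.016*151 = 1469.64

1469.64 m/s


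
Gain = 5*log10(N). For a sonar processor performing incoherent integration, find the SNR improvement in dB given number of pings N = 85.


Gain = 5*log10(85) = 9.65

9.65 dB


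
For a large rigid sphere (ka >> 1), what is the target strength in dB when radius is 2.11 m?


TS = 10*log10(2.11^2 / 4) = 10*log10(1.113025) = 0.47

0.47 dB


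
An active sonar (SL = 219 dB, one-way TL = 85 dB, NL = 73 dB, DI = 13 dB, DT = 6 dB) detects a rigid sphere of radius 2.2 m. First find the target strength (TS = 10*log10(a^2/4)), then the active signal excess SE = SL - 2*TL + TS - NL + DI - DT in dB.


Step 1: TS = 10*log10(2.2^2/4) = 0.83 dB
Step 2: SE = SL - 2*TL + TS - NL + DI - DT = 219 - 2*85 + (0.83) - 73 + 13 - 6 = -16.17

-16.17 dB


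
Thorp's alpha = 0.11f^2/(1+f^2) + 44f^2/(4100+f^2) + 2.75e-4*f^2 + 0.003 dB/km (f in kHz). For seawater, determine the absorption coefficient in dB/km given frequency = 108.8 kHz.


36.049 dB/km


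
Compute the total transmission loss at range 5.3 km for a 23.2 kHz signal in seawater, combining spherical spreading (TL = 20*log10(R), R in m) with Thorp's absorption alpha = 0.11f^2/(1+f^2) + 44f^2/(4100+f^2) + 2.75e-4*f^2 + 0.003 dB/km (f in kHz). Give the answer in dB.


Step 1 (Thorp): alpha = 0.11*538.24/(1+538.24) + 44*538.24/(4100+538.24) + 2.75e-4*538.24 + 0.003 = 5.3667 dB/km
Step 2: TL_spread = 20*log10(5300) = 74.49 dB
Step 3: TL_abs = alpha*R = 5.3667 * 5.3 = 28.44 dB
Step 4: TL_total = 74.49 + 28.44 = 102.93

102.93 dB


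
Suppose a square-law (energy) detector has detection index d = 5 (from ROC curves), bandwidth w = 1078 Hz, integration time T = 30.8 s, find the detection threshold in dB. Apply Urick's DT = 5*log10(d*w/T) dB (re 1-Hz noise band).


DT = 5*log10(d*w/T) = 5*log10(5 * 1078 / 30.8) = 5*log10(175.0) = 11.22

11.22 dB


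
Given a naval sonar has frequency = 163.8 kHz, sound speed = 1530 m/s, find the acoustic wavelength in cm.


0.93 cm


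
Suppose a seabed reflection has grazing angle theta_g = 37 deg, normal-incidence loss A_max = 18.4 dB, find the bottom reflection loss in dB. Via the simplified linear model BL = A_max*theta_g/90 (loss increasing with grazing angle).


BL = A_max * theta_g / 90 = 18.4 * 37 / 90 = 7.56

7.56 dB


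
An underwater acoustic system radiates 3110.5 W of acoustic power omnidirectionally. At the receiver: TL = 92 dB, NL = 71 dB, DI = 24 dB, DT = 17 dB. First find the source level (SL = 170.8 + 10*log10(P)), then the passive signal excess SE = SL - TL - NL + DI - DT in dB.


Step 1: SL = 170.8 + 10*log10(3110.5) = 205.73 dB
Step 2: SE = SL - TL - NL + DI - DT = 205.73 - 92 - 71 + 24 - 17 = 49.73

49.73 dB


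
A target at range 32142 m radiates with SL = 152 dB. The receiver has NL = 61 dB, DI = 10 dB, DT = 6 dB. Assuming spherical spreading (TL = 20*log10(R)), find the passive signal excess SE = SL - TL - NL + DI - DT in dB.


Step 1: TL = 20*log10(32142) = 90.14 dB
Step 2: SE = 152 - 90.14 - 61 + 10 - 6 = 4.86

4.86 dB


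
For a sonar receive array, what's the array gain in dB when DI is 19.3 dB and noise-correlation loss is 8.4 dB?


AG = DI - L_corr = 19.3 - 8.4 = 10.9

10.9 dB


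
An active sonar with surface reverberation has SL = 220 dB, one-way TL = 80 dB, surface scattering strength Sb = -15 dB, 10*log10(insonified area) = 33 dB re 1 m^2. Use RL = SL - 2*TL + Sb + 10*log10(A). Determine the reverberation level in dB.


RL = SL - 2*TL + Sb + 10*log10(A) = 220 - 2*80 + (-15) + 33 = 78

78 dB


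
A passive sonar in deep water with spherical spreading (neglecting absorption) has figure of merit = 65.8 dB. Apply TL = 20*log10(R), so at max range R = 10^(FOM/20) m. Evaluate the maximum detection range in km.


1.95 km


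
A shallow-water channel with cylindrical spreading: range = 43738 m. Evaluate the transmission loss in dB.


TL = 10*log10(43738) = 46.41

46.41 dB


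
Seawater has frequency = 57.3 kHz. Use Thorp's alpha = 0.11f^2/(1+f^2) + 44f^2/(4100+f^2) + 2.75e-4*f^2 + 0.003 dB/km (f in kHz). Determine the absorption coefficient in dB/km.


f^2 = 3283.29
alpha = 0.11*3283.29/(1+3283.29) + 44*3283.29/(4100+3283.29) + 2.75e-4*3283.29 + 0.003 = 20.582

20.582 dB/km


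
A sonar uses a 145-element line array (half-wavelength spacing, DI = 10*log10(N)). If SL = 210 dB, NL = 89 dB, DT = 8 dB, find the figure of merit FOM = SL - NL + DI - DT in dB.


Step 1: DI = 10*log10(145) = 21.61 dB
Step 2: FOM = SL - NL + DI - DT = 210 - 89 + 21.61 - 8 = 134.61

134.61 dB


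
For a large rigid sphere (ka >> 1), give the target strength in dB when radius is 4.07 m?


6.17 dB


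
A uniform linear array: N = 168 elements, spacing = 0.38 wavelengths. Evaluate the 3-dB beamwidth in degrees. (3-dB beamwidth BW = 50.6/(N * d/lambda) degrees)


BW = 50.6 / (168 * 0.38) = 50.6 / 63.84 = 0.79

0.79 deg


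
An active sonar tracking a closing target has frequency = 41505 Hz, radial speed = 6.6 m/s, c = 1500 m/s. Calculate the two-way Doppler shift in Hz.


fd = 2*f*v/c = 2 * 41505 * 6.6 / 1500 = 365.24

365.24 Hz


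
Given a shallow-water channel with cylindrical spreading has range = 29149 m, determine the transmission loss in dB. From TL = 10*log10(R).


44.65 dB


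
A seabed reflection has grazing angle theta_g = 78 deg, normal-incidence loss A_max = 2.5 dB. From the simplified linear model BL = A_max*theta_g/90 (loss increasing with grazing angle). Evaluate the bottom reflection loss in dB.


BL = A_max * theta_g / 90 = 2.5 * 78 / 90 = 2.17

2.17 dB


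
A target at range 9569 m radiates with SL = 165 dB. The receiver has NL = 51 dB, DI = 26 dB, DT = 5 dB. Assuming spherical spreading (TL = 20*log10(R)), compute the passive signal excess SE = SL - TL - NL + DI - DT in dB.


Step 1: TL = 20*log10(9569) = 79.62 dB
Step 2: SE = 165 - 79.62 - 51 + 26 - 5 = 55.38

55.38 dB


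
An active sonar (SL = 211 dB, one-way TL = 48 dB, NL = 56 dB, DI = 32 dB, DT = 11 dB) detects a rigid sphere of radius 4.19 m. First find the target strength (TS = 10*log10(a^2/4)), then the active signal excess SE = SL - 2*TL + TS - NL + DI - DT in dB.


Step 1: TS = 10*log10(4.19^2/4) = 6.42 dB
Step 2: SE = SL - 2*TL + TS - NL + DI - DT = 211 - 2*48 + (6.42) - 56 + 32 - 11 = 86.42

86.42 dB


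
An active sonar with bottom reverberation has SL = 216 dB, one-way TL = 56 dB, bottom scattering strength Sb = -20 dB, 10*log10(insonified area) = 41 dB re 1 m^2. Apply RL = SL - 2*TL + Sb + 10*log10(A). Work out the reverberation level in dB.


RL = SL - 2*TL + Sb + 10*log10(A) = 216 - 2*56 + (-20) + 41 = 125

125 dB


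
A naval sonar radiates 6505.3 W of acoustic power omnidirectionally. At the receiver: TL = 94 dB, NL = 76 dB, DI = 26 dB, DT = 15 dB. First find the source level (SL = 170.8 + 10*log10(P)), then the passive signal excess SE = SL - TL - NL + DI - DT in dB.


Step 1: SL = 170.8 + 10*log10(6505.3) = 208.93 dB
Step 2: SE = SL - TL - NL + DI - DT = 208.93 - 94 - 76 + 26 - 15 = 49.93

49.93 dB


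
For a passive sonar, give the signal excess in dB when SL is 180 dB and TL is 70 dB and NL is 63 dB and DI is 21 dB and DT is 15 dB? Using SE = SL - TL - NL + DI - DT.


SE = SL - TL - NL + DI - DT = 180 - 70 - 63 + 21 - 15 = 53

53 dB


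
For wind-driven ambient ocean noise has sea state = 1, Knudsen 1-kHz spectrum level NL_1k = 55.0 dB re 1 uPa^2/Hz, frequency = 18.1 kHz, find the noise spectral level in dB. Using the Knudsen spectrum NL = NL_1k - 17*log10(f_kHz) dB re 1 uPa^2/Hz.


NL = NL_1k - 17*log10(f_kHz) = 55.0 - 17*log10(18.1) = 55.0 - (21.38) = 33.62

33.62 dB


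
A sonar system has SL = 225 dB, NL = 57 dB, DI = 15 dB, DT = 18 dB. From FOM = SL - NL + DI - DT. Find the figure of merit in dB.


165 dB


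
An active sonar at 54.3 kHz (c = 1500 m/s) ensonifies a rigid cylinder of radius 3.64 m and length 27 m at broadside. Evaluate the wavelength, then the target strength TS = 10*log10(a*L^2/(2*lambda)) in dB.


Step 1: lambda = c/f = 1500/54300 = 0.02762 m
Step 2: TS = 10*log10(a*L^2/(2*lambda)) = 10*log10(3.64*27^2/(2*0.02762)) = 46.82

46.82 dB


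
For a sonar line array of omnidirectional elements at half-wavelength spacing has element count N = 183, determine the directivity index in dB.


DI = 10*log10(183) = 22.62

22.62 dB


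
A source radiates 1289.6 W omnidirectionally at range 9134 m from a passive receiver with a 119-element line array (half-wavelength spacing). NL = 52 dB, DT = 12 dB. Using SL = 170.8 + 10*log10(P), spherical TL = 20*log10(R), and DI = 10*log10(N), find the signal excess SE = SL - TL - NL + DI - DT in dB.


Step 1: SL = 170.8 + 10*log10(1289.6) = 201.9 dB
Step 2: TL = 20*log10(9134) = 79.21 dB
Step 3: DI = 10*log10(119) = 20.76 dB
Step 4: SE = SL - TL - NL + DI - DT = 201.9 - 79.21 - 52 + 20.76 - 12 = 79.45

79.45 dB


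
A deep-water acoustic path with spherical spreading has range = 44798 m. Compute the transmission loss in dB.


TL = 20*log10(44798) = 93.03

93.03 dB
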